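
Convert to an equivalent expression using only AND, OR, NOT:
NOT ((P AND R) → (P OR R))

(P AND R) AND NOT (P OR R)
(Negated implication: NOT(A → B) = A AND NOT B)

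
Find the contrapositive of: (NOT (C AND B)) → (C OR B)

Contrapositive: NOT (C OR B) → (C AND B)
Note: A statement and its contrapositive are logically equivalent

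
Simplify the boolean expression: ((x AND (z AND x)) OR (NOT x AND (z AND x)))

By distribution ((E AND v) OR (E AND NOT v) = E):
= (z AND x)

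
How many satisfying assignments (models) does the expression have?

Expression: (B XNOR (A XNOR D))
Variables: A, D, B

Satisfying assignments: (0,0,1), (0,1,0), (1,0,0), (1,1,1)
Count: 4 out of 8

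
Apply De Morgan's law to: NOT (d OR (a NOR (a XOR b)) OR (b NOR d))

NOT d AND NOT (a NOR (a XOR b)) AND NOT (b NOR d)
De Morgan's: NOT(OR of terms) = AND of negations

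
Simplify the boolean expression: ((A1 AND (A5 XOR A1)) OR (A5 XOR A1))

By absorption (E OR (E AND v) = E):
= (A5 XOR A1)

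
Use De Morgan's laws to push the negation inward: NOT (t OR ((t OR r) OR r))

NOT t AND NOT ((t OR r) OR r)
De Morgan's: NOT(OR of terms) = AND of negations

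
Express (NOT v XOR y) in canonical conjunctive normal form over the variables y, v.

(y OR NOT v) AND (NOT y OR v)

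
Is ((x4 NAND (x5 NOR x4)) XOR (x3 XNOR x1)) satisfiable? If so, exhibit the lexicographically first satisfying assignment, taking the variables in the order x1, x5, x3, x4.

x1=0, x5=0, x3=1, x4=0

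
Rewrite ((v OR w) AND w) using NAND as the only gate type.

((((v NAND v) NAND (w NAND w)) NAND w) NAND (((v NAND v) NAND (w NAND w)) NAND w))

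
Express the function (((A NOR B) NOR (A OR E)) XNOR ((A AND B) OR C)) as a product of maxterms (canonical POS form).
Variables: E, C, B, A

ΠM(2, 3, 4, 5, 7, 11, 12, 13, 14, 15) = (E OR C OR NOT B OR A) AND (E OR C OR NOT B OR NOT A) AND (E OR NOT C OR B OR A) AND (E OR NOT C OR B OR NOT A) AND (E OR NOT C OR NOT B OR NOT A) AND (NOT E OR C OR NOT B OR NOT A) AND (NOT E OR NOT C OR B OR A) AND (NOT E OR NOT C OR B OR NOT A) AND (NOT E OR NOT C OR NOT B OR A) AND (NOT E OR NOT C OR NOT B OR NOT A)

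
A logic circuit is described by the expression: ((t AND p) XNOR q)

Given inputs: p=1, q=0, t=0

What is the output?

Substituting: ((0 AND 1) XNOR 0)
= 1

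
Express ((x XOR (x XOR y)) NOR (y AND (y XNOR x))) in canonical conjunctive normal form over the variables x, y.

(x OR NOT y) AND (NOT x OR NOT y)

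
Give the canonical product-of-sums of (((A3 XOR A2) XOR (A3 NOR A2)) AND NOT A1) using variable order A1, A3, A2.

ΠM(3, 4, 5, 6, 7) = (A1 OR NOT A3 OR NOT A2) AND (NOT A1 OR A3 OR A2) AND (NOT A1 OR A3 OR NOT A2) AND (NOT A1 OR NOT A3 OR A2) AND (NOT A1 OR NOT A3 OR NOT A2)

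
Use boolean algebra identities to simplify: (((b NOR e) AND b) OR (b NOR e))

By absorption (E OR (E AND v) = E):
= (b NOR e)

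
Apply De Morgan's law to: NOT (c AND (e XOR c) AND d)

NOT c OR NOT (e XOR c) OR NOT d
De Morgan's: NOT(AND of terms) = OR of negations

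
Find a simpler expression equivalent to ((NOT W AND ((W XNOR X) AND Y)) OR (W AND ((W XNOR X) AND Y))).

By distribution ((E AND v) OR (E AND NOT v) = E):
= ((W XNOR X) AND Y)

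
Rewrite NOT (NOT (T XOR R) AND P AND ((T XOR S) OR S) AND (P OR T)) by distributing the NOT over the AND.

(T XOR R) OR NOT P OR NOT ((T XOR S) OR S) OR NOT (P OR T)
De Morgan's: NOT(AND of terms) = OR of negations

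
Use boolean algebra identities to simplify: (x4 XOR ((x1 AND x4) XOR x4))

By XOR self-cancellation ((E XOR v) XOR v = E):
= (x1 AND x4)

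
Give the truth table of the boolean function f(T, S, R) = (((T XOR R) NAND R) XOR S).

T | S | R | Output
------------------
0 | 0 | 0 | 1
0 | 0 | 1 | 0
0 | 1 | 0 | 0
0 | 1 | 1 | 1
1 | 0 | 0 | 1
1 | 0 | 1 | 1
1 | 1 | 0 | 0
1 | 1 | 1 | 0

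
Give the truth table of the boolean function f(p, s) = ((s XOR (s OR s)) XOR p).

p | s | Output
--------------
0 | 0 | 0
0 | 1 | 0
1 | 0 | 1
1 | 1 | 1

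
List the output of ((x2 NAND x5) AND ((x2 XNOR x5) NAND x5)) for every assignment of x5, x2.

x5 | x2 | Output
----------------
0 | 0 | 1
0 | 1 | 1
1 | 0 | 1
1 | 1 | 0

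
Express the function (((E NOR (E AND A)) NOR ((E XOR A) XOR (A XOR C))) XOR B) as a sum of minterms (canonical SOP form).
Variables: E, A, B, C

Σm(2, 3, 6, 7, 9, 10, 13, 14) = (NOT E AND NOT A AND B AND NOT C) OR (NOT E AND NOT A AND B AND C) OR (NOT E AND A AND B AND NOT C) OR (NOT E AND A AND B AND C) OR (E AND NOT A AND NOT B AND C) OR (E AND NOT A AND B AND NOT C) OR (E AND A AND NOT B AND C) OR (E AND A AND B AND NOT C)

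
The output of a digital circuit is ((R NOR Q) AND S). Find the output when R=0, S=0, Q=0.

Substituting: ((0 NOR 0) AND 0)
= 0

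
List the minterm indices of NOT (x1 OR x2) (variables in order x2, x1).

Σm(0) = (NOT x2 AND NOT x1)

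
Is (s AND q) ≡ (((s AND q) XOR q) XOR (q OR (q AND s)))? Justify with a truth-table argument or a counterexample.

Yes, they are equivalent — the two output columns agree on all 4 assignments:
s | q | Expression 1 | Expression 2
-----------------------------------
0 | 0 | 0 | 0
0 | 1 | 0 | 0
1 | 0 | 0 | 0
1 | 1 | 1 | 1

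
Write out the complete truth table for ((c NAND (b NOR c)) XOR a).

c | b | a | Output
------------------
0 | 0 | 0 | 1
0 | 0 | 1 | 0
0 | 1 | 0 | 1
0 | 1 | 1 | 0
1 | 0 | 0 | 1
1 | 0 | 1 | 0
1 | 1 | 0 | 1
1 | 1 | 1 | 0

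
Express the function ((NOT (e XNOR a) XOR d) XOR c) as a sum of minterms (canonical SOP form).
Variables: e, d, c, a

Σm(1, 2, 4, 7, 8, 11, 13, 14) = (NOT e AND NOT d AND NOT c AND a) OR (NOT e AND NOT d AND c AND NOT a) OR (NOT e AND d AND NOT c AND NOT a) OR (NOT e AND d AND c AND a) OR (e AND NOT d AND NOT c AND NOT a) OR (e AND NOT d AND c AND a) OR (e AND d AND NOT c AND a) OR (e AND d AND c AND NOT a)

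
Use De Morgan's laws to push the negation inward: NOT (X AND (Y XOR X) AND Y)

NOT X OR NOT (Y XOR X) OR NOT Y
De Morgan's: NOT(AND of terms) = OR of negations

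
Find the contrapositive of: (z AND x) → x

Contrapositive: NOT x → NOT (z AND x)
Note: A statement and its contrapositive are logically equivalent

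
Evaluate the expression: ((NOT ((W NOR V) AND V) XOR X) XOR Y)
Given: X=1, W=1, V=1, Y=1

Substituting: ((NOT ((1 NOR 1) AND 1) XOR 1) XOR 1)
= 1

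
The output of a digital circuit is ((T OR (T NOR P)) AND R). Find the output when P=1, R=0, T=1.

Substituting: ((1 OR (1 NOR 1)) AND 0)
= 0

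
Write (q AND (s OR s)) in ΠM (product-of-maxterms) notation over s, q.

ΠM(0, 1, 2) = (s OR q) AND (s OR NOT q) AND (NOT s OR q)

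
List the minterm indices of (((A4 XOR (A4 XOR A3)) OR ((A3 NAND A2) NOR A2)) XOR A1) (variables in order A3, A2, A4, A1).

Σm(1, 3, 5, 7, 8, 10, 12, 14) = (NOT A3 AND NOT A2 AND NOT A4 AND A1) OR (NOT A3 AND NOT A2 AND A4 AND A1) OR (NOT A3 AND A2 AND NOT A4 AND A1) OR (NOT A3 AND A2 AND A4 AND A1) OR (A3 AND NOT A2 AND NOT A4 AND NOT A1) OR (A3 AND NOT A2 AND A4 AND NOT A1) OR (A3 AND A2 AND NOT A4 AND NOT A1) OR (A3 AND A2 AND A4 AND NOT A1)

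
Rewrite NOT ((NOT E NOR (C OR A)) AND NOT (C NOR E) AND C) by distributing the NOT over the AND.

NOT (NOT E NOR (C OR A)) OR (C NOR E) OR NOT C
De Morgan's: NOT(AND of terms) = OR of negations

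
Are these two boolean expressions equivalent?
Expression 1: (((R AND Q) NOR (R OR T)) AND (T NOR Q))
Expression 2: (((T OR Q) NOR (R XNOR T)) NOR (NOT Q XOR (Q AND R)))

No. Counterexample: with Q=0, T=0, R=0, Expression 1 = 1 but Expression 2 = 0.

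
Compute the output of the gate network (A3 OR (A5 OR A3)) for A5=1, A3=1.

Substituting: (1 OR (1 OR 1))
= 1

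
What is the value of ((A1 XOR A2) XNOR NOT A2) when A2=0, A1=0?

Substituting: ((0 XOR 0) XNOR NOT 0)
= 0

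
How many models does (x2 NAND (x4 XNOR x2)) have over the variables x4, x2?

Satisfying assignments: (0,0), (0,1), (1,0)
Count: 3 out of 4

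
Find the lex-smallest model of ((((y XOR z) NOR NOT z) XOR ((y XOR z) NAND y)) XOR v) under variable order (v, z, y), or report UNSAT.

v=0, z=0, y=0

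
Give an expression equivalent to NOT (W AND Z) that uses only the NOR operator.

(((W NOR W) NOR (Z NOR Z)) NOR ((W NOR W) NOR (Z NOR Z)))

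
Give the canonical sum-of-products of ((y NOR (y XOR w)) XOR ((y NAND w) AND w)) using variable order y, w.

Σm(0, 1) = (NOT y AND NOT w) OR (NOT y AND w)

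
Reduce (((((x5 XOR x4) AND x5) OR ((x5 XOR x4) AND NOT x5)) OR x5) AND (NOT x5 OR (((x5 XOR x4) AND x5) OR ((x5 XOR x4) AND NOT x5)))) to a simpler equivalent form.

By distribution ((E OR v) AND (E OR NOT v) = E) then distribution ((E AND v) OR (E AND NOT v) = E):
= (x5 XOR x4)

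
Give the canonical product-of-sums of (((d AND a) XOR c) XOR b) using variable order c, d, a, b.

ΠM(0, 2, 4, 7, 9, 11, 13, 14) = (c OR d OR a OR b) AND (c OR d OR NOT a OR b) AND (c OR NOT d OR a OR b) AND (c OR NOT d OR NOT a OR NOT b) AND (NOT c OR d OR a OR NOT b) AND (NOT c OR d OR NOT a OR NOT b) AND (NOT c OR NOT d OR a OR NOT b) AND (NOT c OR NOT d OR NOT a OR b)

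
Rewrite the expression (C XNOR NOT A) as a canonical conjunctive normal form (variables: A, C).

(A OR C) AND (NOT A OR NOT C)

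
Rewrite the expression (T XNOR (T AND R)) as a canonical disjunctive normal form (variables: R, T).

(NOT R AND NOT T) OR (R AND NOT T) OR (R AND T)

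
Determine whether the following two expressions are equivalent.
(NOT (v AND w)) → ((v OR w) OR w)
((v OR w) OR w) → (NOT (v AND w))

No, Converse is not equivalent to original (counterexample: v=0, w=0)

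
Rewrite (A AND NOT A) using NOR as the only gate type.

((A NOR A) NOR ((A NOR A) NOR (A NOR A)))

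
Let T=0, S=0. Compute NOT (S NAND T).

Substituting: NOT (0 NAND 0)
= 0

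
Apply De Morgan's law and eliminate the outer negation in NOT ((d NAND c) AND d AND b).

NOT (d NAND c) OR NOT d OR NOT b
De Morgan's: NOT(AND of terms) = OR of negations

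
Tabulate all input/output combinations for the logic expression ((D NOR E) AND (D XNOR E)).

D | E | Output
--------------
0 | 0 | 1
0 | 1 | 0
1 | 0 | 0
1 | 1 | 0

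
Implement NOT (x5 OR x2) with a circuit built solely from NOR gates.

(((x5 NOR x2) NOR (x5 NOR x2)) NOR ((x5 NOR x2) NOR (x5 NOR x2)))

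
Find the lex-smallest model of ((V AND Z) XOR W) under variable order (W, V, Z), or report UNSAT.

W=0, V=1, Z=1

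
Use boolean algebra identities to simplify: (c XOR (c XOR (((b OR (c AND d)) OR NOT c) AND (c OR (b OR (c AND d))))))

By XOR self-cancellation ((E XOR v) XOR v = E) then distribution ((E OR v) AND (E OR NOT v) = E):
= (b OR (c AND d))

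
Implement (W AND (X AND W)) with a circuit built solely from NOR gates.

((W NOR W) NOR (((X NOR X) NOR (W NOR W)) NOR ((X NOR X) NOR (W NOR W))))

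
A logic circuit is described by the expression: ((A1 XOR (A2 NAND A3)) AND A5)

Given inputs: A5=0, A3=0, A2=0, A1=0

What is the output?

Substituting: ((0 XOR (0 NAND 0)) AND 0)
= 0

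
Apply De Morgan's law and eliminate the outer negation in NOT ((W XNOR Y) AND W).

NOT (W XNOR Y) OR NOT W
De Morgan's: NOT(AND of terms) = OR of negations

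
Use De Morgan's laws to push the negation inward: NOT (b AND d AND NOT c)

NOT b OR NOT d OR c
De Morgan's: NOT(AND of terms) = OR of negations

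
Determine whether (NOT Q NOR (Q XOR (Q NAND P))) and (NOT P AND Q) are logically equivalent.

Yes, they are equivalent — the two output columns agree on all 4 assignments:
P | Q | Expression 1 | Expression 2
-----------------------------------
0 | 0 | 0 | 0
0 | 1 | 1 | 1
1 | 0 | 0 | 0
1 | 1 | 0 | 0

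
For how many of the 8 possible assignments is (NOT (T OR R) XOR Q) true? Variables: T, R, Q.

Satisfying assignments: (0,0,0), (0,1,1), (1,0,1), (1,1,1)
Count: 4 out of 8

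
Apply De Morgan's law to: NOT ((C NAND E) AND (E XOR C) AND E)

NOT (C NAND E) OR NOT (E XOR C) OR NOT E
De Morgan's: NOT(AND of terms) = OR of negations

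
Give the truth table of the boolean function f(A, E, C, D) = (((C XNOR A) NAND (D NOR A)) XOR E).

A | E | C | D | Output
----------------------
0 | 0 | 0 | 0 | 0
0 | 0 | 0 | 1 | 1
0 | 0 | 1 | 0 | 1
0 | 0 | 1 | 1 | 1
0 | 1 | 0 | 0 | 1
0 | 1 | 0 | 1 | 0
0 | 1 | 1 | 0 | 0
0 | 1 | 1 | 1 | 0
1 | 0 | 0 | 0 | 1
1 | 0 | 0 | 1 | 1
1 | 0 | 1 | 0 | 1
1 | 0 | 1 | 1 | 1
1 | 1 | 0 | 0 | 0
1 | 1 | 0 | 1 | 0
1 | 1 | 1 | 0 | 0
1 | 1 | 1 | 1 | 0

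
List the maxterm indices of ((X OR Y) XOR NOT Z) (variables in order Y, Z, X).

ΠM(1, 2, 4, 5) = (Y OR Z OR NOT X) AND (Y OR NOT Z OR X) AND (NOT Y OR Z OR X) AND (NOT Y OR Z OR NOT X)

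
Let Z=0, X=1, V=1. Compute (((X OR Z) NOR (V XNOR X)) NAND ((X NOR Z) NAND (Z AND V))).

Substituting: (((1 OR 0) NOR (1 XNOR 1)) NAND ((1 NOR 0) NAND (0 AND 1)))
= 1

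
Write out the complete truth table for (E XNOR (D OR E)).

E | D | Output
--------------
0 | 0 | 1
0 | 1 | 0
1 | 0 | 1
1 | 1 | 1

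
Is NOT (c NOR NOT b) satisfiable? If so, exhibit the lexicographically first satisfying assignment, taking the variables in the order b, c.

b=0, c=0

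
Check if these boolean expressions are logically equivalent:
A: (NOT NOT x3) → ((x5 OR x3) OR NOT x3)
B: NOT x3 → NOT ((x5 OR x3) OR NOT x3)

No, Inverse is not equivalent to original (counterexample: x3=0, x5=0)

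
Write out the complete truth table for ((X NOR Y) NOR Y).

Y | X | Output
--------------
0 | 0 | 0
0 | 1 | 1
1 | 0 | 0
1 | 1 | 0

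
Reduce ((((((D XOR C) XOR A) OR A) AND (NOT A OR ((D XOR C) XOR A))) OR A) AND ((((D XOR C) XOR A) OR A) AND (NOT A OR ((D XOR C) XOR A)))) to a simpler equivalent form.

By absorption (E AND (E OR v) = E) then distribution ((E OR v) AND (E OR NOT v) = E):
= ((D XOR C) XOR A)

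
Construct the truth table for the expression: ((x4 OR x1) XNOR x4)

x1 | x4 | Output
----------------
0 | 0 | 1
0 | 1 | 1
1 | 0 | 0
1 | 1 | 1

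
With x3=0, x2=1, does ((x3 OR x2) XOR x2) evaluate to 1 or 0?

Substituting: ((0 OR 1) XOR 1)
= 0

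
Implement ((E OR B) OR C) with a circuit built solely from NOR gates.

((((E NOR B) NOR (E NOR B)) NOR C) NOR (((E NOR B) NOR (E NOR B)) NOR C))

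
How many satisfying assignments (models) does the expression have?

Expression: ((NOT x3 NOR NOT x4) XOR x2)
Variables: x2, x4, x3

Satisfying assignments: (0,1,1), (1,0,0), (1,0,1), (1,1,0)
Count: 4 out of 8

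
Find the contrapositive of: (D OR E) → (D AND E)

Contrapositive: NOT (D AND E) → NOT (D OR E)
Note: A statement and its contrapositive are logically equivalent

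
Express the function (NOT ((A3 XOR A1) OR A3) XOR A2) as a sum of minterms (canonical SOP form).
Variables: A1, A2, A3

Σm(0, 3, 6, 7) = (NOT A1 AND NOT A2 AND NOT A3) OR (NOT A1 AND A2 AND A3) OR (A1 AND A2 AND NOT A3) OR (A1 AND A2 AND A3)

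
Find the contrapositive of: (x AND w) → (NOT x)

Contrapositive: x → NOT (x AND w)
Note: A statement and its contrapositive are logically equivalent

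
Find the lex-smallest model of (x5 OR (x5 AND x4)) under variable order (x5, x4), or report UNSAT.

x5=1, x4=0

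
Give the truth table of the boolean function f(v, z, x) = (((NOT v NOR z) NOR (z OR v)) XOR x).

v | z | x | Output
------------------
0 | 0 | 0 | 1
0 | 0 | 1 | 0
0 | 1 | 0 | 0
0 | 1 | 1 | 1
1 | 0 | 0 | 0
1 | 0 | 1 | 1
1 | 1 | 0 | 0
1 | 1 | 1 | 1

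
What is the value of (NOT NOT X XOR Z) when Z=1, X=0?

Substituting: (NOT NOT 0 XOR 1)
= 1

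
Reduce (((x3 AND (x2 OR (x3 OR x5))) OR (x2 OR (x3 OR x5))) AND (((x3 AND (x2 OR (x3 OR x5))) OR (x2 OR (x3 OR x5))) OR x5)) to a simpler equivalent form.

By absorption (E AND (E OR v) = E) then absorption (E OR (E AND v) = E):
= (x2 OR (x3 OR x5))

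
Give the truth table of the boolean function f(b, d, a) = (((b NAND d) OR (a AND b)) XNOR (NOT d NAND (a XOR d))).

b | d | a | Output
------------------
0 | 0 | 0 | 1
0 | 0 | 1 | 0
0 | 1 | 0 | 1
0 | 1 | 1 | 1
1 | 0 | 0 | 1
1 | 0 | 1 | 0
1 | 1 | 0 | 0
1 | 1 | 1 | 1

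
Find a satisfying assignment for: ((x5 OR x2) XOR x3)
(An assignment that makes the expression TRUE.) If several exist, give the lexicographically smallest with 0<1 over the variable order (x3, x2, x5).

x3=0, x2=0, x5=1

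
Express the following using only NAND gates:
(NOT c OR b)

(((c NAND c) NAND (c NAND c)) NAND (b NAND b))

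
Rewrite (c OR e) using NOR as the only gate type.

((c NOR e) NOR (c NOR e))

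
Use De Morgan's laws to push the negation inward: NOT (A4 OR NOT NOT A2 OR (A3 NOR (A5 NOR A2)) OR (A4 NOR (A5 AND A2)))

NOT A4 AND NOT A2 AND NOT (A3 NOR (A5 NOR A2)) AND NOT (A4 NOR (A5 AND A2))
De Morgan's: NOT(OR of terms) = AND of negations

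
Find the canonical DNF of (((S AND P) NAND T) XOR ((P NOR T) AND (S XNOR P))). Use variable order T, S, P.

(NOT T AND NOT S AND P) OR (NOT T AND S AND NOT P) OR (NOT T AND S AND P) OR (T AND NOT S AND NOT P) OR (T AND NOT S AND P) OR (T AND S AND NOT P)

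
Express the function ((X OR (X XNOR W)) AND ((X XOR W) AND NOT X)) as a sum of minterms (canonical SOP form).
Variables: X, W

Σm() = FALSE (no minterms)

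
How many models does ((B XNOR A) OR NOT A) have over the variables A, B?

Satisfying assignments: (0,0), (0,1), (1,1)
Count: 3 out of 4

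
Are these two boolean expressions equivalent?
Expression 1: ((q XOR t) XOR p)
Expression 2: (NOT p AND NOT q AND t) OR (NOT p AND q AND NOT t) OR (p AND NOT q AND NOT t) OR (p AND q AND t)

Yes, they are equivalent — the two output columns agree on all 8 assignments:
p | q | t | Expression 1 | Expression 2
---------------------------------------
0 | 0 | 0 | 0 | 0
0 | 0 | 1 | 1 | 1
0 | 1 | 0 | 1 | 1
0 | 1 | 1 | 0 | 0
1 | 0 | 0 | 1 | 1
1 | 0 | 1 | 0 | 0
1 | 1 | 0 | 0 | 0
1 | 1 | 1 | 1 | 1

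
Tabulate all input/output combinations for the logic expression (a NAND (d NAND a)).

d | a | Output
--------------
0 | 0 | 1
0 | 1 | 0
1 | 0 | 1
1 | 1 | 1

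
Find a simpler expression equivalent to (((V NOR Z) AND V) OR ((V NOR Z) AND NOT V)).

By distribution ((E AND v) OR (E AND NOT v) = E):
= (V NOR Z)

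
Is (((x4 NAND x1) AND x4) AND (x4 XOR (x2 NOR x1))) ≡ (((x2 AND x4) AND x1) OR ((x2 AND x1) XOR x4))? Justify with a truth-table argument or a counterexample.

No. Counterexample: with x1=0, x2=0, x4=1, Expression 1 = 0 but Expression 2 = 1.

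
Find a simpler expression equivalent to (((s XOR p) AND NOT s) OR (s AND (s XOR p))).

By distribution ((E AND v) OR (E AND NOT v) = E):
= (s XOR p)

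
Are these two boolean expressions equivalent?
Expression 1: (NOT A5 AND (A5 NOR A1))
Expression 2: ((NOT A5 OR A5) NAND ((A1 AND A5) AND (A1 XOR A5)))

No. Counterexample: with A1=0, A5=1, Expression 1 = 0 but Expression 2 = 1.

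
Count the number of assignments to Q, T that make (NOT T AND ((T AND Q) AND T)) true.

No assignment satisfies the expression.
Count: 0 out of 4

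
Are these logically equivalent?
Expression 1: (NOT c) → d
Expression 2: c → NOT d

No, Inverse is not equivalent to original (counterexample: d=0, e=0, c=0)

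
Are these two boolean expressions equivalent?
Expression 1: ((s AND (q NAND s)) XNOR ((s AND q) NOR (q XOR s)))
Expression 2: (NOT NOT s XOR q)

No. Counterexample: with s=1, q=0, Expression 1 = 0 but Expression 2 = 1.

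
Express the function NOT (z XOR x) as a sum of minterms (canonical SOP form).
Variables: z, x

Σm(0, 3) = (NOT z AND NOT x) OR (z AND x)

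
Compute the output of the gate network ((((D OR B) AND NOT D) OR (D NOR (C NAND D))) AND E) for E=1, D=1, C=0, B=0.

Substituting: ((((1 OR 0) AND NOT 1) OR (1 NOR (0 NAND 1))) AND 1)
= 0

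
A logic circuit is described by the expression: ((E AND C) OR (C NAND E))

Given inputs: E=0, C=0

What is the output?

Substituting: ((0 AND 0) OR (0 NAND 0))
= 1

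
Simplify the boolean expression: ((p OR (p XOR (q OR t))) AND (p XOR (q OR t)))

By absorption (E AND (E OR v) = E):
= (p XOR (q OR t))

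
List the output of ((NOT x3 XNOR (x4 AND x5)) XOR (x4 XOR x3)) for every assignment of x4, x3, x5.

x4 | x3 | x5 | Output
---------------------
0 | 0 | 0 | 0
0 | 0 | 1 | 0
0 | 1 | 0 | 0
0 | 1 | 1 | 0
1 | 0 | 0 | 1
1 | 0 | 1 | 0
1 | 1 | 0 | 1
1 | 1 | 1 | 0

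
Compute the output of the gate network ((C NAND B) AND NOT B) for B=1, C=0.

Substituting: ((0 NAND 1) AND NOT 1)
= 0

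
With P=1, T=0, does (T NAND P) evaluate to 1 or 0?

Substituting: (0 NAND 1)
= 1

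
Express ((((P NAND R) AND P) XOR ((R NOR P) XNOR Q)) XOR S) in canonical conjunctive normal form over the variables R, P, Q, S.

(R OR P OR Q OR S) AND (R OR P OR NOT Q OR NOT S) AND (R OR NOT P OR Q OR S) AND (R OR NOT P OR NOT Q OR NOT S) AND (NOT R OR P OR Q OR NOT S) AND (NOT R OR P OR NOT Q OR S) AND (NOT R OR NOT P OR Q OR NOT S) AND (NOT R OR NOT P OR NOT Q OR S)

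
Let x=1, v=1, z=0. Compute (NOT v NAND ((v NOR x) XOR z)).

Substituting: (NOT 1 NAND ((1 NOR 1) XOR 0))
= 1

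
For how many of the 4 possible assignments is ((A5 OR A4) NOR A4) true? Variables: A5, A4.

Satisfying assignments: (0,0)
Count: 1 out of 4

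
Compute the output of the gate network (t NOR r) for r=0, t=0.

Substituting: (0 NOR 0)
= 1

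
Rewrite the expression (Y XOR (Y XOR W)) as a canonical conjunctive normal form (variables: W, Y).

(W OR Y) AND (W OR NOT Y)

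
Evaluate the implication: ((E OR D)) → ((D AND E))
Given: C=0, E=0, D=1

Antecedent ((E OR D)) = 1; consequent ((D AND E)) = 0.
1 → 0 = 0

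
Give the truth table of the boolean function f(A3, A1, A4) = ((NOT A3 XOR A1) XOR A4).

A3 | A1 | A4 | Output
---------------------
0 | 0 | 0 | 1
0 | 0 | 1 | 0
0 | 1 | 0 | 0
0 | 1 | 1 | 1
1 | 0 | 0 | 0
1 | 0 | 1 | 1
1 | 1 | 0 | 1
1 | 1 | 1 | 0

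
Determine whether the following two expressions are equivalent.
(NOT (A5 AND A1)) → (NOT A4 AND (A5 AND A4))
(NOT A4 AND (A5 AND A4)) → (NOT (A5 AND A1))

No, Converse is not equivalent to original (counterexample: A5=0, A1=0, A4=0)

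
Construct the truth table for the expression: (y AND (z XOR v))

z | v | y | Output
------------------
0 | 0 | 0 | 0
0 | 0 | 1 | 0
0 | 1 | 0 | 0
0 | 1 | 1 | 1
1 | 0 | 0 | 0
1 | 0 | 1 | 1
1 | 1 | 0 | 0
1 | 1 | 1 | 0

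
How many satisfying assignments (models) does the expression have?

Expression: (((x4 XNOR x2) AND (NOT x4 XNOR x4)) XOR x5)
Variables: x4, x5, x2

Satisfying assignments: (0,1,0), (0,1,1), (1,1,0), (1,1,1)
Count: 4 out of 8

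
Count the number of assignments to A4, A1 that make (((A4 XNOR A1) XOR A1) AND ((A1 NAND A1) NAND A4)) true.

Satisfying assignments: (0,0), (0,1)
Count: 2 out of 4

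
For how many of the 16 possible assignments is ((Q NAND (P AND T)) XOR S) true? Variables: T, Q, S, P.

Satisfying assignments: (0,0,0,0), (0,0,0,1), (0,1,0,0), (0,1,0,1), (1,0,0,0), (1,0,0,1), (1,1,0,0), (1,1,1,1)
Count: 8 out of 16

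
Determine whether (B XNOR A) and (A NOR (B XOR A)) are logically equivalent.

No. Counterexample: with B=1, A=1, Expression 1 = 1 but Expression 2 = 0.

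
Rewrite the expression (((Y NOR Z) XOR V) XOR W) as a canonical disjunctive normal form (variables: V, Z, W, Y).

(NOT V AND NOT Z AND NOT W AND NOT Y) OR (NOT V AND NOT Z AND W AND Y) OR (NOT V AND Z AND W AND NOT Y) OR (NOT V AND Z AND W AND Y) OR (V AND NOT Z AND NOT W AND Y) OR (V AND NOT Z AND W AND NOT Y) OR (V AND Z AND NOT W AND NOT Y) OR (V AND Z AND NOT W AND Y)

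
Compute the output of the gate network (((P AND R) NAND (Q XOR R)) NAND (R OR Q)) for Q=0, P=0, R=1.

Substituting: (((0 AND 1) NAND (0 XOR 1)) NAND (1 OR 0))
= 0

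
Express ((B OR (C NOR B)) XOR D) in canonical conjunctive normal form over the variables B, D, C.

(B OR D OR NOT C) AND (B OR NOT D OR C) AND (NOT B OR NOT D OR C) AND (NOT B OR NOT D OR NOT C)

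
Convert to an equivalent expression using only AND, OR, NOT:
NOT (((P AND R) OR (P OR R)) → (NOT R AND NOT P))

((P AND R) OR (P OR R)) AND NOT (NOT R AND NOT P)
(Negated implication: NOT(A → B) = A AND NOT B)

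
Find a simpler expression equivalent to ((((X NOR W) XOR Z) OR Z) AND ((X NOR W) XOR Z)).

By absorption (E AND (E OR v) = E):
= ((X NOR W) XOR Z)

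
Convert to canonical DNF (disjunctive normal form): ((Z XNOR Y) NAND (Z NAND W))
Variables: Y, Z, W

(NOT Y AND Z AND NOT W) OR (NOT Y AND Z AND W) OR (Y AND NOT Z AND NOT W) OR (Y AND NOT Z AND W) OR (Y AND Z AND W)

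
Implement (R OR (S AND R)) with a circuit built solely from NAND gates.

((R NAND R) NAND (((S NAND R) NAND (S NAND R)) NAND ((S NAND R) NAND (S NAND R))))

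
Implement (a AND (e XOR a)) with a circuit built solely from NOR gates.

((a NOR a) NOR (((((e NOR a) NOR (e NOR a)) NOR ((e NOR a) NOR (e NOR a))) NOR ((((e NOR e) NOR (a NOR a)) NOR ((e NOR e) NOR (a NOR a))) NOR (((e NOR e) NOR (a NOR a)) NOR ((e NOR e) NOR (a NOR a))))) NOR ((((e NOR a) NOR (e NOR a)) NOR ((e NOR a) NOR (e NOR a))) NOR ((((e NOR e) NOR (a NOR a)) NOR ((e NOR e) NOR (a NOR a))) NOR (((e NOR e) NOR (a NOR a)) NOR ((e NOR e) NOR (a NOR a)))))))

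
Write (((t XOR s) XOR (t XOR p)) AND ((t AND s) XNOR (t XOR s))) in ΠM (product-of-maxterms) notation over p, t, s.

ΠM(0, 1, 2, 3, 5, 6, 7) = (p OR t OR s) AND (p OR t OR NOT s) AND (p OR NOT t OR s) AND (p OR NOT t OR NOT s) AND (NOT p OR t OR NOT s) AND (NOT p OR NOT t OR s) AND (NOT p OR NOT t OR NOT s)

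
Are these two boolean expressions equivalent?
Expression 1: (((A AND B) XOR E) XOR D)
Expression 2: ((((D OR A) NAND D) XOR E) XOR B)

No. Counterexample: with E=0, B=0, D=0, A=0, Expression 1 = 0 but Expression 2 = 1.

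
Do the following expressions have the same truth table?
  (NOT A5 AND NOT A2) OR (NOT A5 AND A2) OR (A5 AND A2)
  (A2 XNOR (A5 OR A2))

Yes, they are equivalent — the two output columns agree on all 4 assignments:
A5 | A2 | Expression 1 | Expression 2
-------------------------------------
0 | 0 | 1 | 1
0 | 1 | 1 | 1
1 | 0 | 0 | 0
1 | 1 | 1 | 1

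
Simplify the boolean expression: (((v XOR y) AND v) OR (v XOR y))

By absorption (E OR (E AND v) = E):
= (v XOR y)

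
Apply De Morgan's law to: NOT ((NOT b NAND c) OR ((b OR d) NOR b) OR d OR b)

NOT (NOT b NAND c) AND NOT ((b OR d) NOR b) AND NOT d AND NOT b
De Morgan's: NOT(OR of terms) = AND of negations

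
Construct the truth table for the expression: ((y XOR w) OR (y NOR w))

w | y | Output
--------------
0 | 0 | 1
0 | 1 | 1
1 | 0 | 1
1 | 1 | 0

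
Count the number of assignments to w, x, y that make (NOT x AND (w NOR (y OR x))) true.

Satisfying assignments: (0,0,0)
Count: 1 out of 8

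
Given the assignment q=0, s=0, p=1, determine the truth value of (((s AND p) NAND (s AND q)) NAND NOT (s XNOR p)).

Substituting: (((0 AND 1) NAND (0 AND 0)) NAND NOT (0 XNOR 1))
= 0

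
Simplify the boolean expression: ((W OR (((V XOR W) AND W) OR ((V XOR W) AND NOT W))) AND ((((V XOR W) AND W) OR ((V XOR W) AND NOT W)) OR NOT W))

By distribution ((E OR v) AND (E OR NOT v) = E) then distribution ((E AND v) OR (E AND NOT v) = E):
= (V XOR W)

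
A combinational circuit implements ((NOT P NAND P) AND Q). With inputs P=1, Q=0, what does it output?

Substituting: ((NOT 1 NAND 1) AND 0)
= 0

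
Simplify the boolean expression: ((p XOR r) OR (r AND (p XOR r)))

By absorption (E OR (E AND v) = E):
= (p XOR r)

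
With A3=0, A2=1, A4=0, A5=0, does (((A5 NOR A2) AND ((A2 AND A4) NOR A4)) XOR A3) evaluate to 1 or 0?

Substituting: (((0 NOR 1) AND ((1 AND 0) NOR 0)) XOR 0)
= 0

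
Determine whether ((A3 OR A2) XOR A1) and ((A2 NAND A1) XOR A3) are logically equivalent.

No. Counterexample: with A2=0, A3=0, A1=0, Expression 1 = 0 but Expression 2 = 1.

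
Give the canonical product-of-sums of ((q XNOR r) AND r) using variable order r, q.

ΠM(0, 1, 2) = (r OR q) AND (r OR NOT q) AND (NOT r OR q)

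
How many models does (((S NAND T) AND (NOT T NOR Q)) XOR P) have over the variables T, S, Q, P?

Satisfying assignments: (0,0,0,1), (0,0,1,1), (0,1,0,1), (0,1,1,1), (1,0,0,0), (1,0,1,1), (1,1,0,1), (1,1,1,1)
Count: 8 out of 16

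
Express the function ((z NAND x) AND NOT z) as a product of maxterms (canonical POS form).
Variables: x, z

ΠM(1, 3) = (x OR NOT z) AND (NOT x OR NOT z)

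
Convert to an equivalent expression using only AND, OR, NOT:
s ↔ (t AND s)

(s AND (t AND s)) OR (NOT s AND NOT (t AND s))
(Biconditional = both true or both false)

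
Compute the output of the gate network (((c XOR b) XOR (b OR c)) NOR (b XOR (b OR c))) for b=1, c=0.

Substituting: (((0 XOR 1) XOR (1 OR 0)) NOR (1 XOR (1 OR 0)))
= 1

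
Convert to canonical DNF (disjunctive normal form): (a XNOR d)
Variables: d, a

(NOT d AND NOT a) OR (d AND a)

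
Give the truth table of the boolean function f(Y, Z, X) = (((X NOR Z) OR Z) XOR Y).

Y | Z | X | Output
------------------
0 | 0 | 0 | 1
0 | 0 | 1 | 0
0 | 1 | 0 | 1
0 | 1 | 1 | 1
1 | 0 | 0 | 0
1 | 0 | 1 | 1
1 | 1 | 0 | 0
1 | 1 | 1 | 0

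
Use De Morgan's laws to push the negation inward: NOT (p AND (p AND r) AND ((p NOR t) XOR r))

NOT p OR NOT (p AND r) OR NOT ((p NOR t) XOR r)
De Morgan's: NOT(AND of terms) = OR of negations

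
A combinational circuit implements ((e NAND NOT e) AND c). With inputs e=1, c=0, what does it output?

Substituting: ((1 NAND NOT 1) AND 0)
= 0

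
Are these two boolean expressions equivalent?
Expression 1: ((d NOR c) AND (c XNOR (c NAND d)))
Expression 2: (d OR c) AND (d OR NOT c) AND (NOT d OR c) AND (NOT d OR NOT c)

Yes, they are equivalent — the two output columns agree on all 4 assignments:
d | c | Expression 1 | Expression 2
-----------------------------------
0 | 0 | 0 | 0
0 | 1 | 0 | 0
1 | 0 | 0 | 0
1 | 1 | 0 | 0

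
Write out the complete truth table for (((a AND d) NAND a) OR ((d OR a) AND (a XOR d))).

a | d | Output
--------------
0 | 0 | 1
0 | 1 | 1
1 | 0 | 1
1 | 1 | 0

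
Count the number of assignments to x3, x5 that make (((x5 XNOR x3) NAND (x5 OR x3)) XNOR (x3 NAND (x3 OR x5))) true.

Satisfying assignments: (0,0), (0,1), (1,1)
Count: 3 out of 4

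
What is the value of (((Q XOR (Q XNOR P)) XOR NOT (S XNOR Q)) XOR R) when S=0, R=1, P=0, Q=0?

Substituting: (((0 XOR (0 XNOR 0)) XOR NOT (0 XNOR 0)) XOR 1)
= 0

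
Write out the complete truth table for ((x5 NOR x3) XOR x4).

x4 | x3 | x5 | Output
---------------------
0 | 0 | 0 | 1
0 | 0 | 1 | 0
0 | 1 | 0 | 0
0 | 1 | 1 | 0
1 | 0 | 0 | 0
1 | 0 | 1 | 1
1 | 1 | 0 | 1
1 | 1 | 1 | 1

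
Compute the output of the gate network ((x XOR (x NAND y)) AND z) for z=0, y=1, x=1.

Substituting: ((1 XOR (1 NAND 1)) AND 0)
= 0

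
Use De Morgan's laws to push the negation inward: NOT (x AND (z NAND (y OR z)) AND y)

NOT x OR NOT (z NAND (y OR z)) OR NOT y
De Morgan's: NOT(AND of terms) = OR of negations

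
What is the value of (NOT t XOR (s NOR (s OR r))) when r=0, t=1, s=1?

Substituting: (NOT 1 XOR (1 NOR (1 OR 0)))
= 0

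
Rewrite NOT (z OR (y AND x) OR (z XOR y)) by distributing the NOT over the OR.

NOT z AND NOT (y AND x) AND NOT (z XOR y)
De Morgan's: NOT(OR of terms) = AND of negations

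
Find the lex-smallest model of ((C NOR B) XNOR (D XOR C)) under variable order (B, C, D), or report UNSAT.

B=0, C=0, D=1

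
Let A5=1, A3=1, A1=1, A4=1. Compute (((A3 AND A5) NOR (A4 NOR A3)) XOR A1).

Substituting: (((1 AND 1) NOR (1 NOR 1)) XOR 1)
= 1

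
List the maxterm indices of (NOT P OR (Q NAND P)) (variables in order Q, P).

ΠM(3) = (NOT Q OR NOT P)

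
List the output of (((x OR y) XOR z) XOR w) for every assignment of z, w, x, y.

z | w | x | y | Output
----------------------
0 | 0 | 0 | 0 | 0
0 | 0 | 0 | 1 | 1
0 | 0 | 1 | 0 | 1
0 | 0 | 1 | 1 | 1
0 | 1 | 0 | 0 | 1
0 | 1 | 0 | 1 | 0
0 | 1 | 1 | 0 | 0
0 | 1 | 1 | 1 | 0
1 | 0 | 0 | 0 | 1
1 | 0 | 0 | 1 | 0
1 | 0 | 1 | 0 | 0
1 | 0 | 1 | 1 | 0
1 | 1 | 0 | 0 | 0
1 | 1 | 0 | 1 | 1
1 | 1 | 1 | 0 | 1
1 | 1 | 1 | 1 | 1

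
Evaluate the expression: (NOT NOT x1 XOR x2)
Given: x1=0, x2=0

Substituting: (NOT NOT 0 XOR 0)
= 0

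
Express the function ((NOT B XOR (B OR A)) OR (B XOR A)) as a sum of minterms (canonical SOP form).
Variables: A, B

Σm(0, 1, 2, 3) = (NOT A AND NOT B) OR (NOT A AND B) OR (A AND NOT B) OR (A AND B)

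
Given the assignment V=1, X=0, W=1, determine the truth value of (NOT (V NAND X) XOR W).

Substituting: (NOT (1 NAND 0) XOR 1)
= 1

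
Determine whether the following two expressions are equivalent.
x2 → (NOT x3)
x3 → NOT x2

Yes, Contrapositive is always equivalent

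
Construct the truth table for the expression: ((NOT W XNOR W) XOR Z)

W | Z | Output
--------------
0 | 0 | 0
0 | 1 | 1
1 | 0 | 0
1 | 1 | 1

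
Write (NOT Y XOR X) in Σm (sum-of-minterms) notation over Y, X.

Σm(0, 3) = (NOT Y AND NOT X) OR (Y AND X)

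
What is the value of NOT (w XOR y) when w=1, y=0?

Substituting: NOT (1 XOR 0)
= 0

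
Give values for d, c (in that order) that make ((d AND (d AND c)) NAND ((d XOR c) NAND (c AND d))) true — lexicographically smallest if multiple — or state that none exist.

d=0, c=0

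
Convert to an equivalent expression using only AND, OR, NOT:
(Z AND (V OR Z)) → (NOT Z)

NOT (Z AND (V OR Z)) OR (NOT Z)
(Implication elimination: A → B = NOT A OR B)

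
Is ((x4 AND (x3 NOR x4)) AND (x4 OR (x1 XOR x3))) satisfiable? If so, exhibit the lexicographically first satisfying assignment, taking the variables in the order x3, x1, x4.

UNSATISFIABLE - no assignment makes this expression true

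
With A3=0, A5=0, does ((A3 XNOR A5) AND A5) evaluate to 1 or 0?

Substituting: ((0 XNOR 0) AND 0)
= 0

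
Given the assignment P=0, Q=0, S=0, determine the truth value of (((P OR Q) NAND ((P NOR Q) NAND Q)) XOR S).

Substituting: (((0 OR 0) NAND ((0 NOR 0) NAND 0)) XOR 0)
= 1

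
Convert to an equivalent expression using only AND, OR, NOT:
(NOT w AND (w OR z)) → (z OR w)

NOT (NOT w AND (w OR z)) OR (z OR w)
(Implication elimination: A → B = NOT A OR B)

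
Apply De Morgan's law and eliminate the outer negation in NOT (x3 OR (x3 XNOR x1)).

NOT x3 AND NOT (x3 XNOR x1)
De Morgan's: NOT(OR of terms) = AND of negations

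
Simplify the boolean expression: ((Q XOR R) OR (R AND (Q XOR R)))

By absorption (E OR (E AND v) = E):
= (Q XOR R)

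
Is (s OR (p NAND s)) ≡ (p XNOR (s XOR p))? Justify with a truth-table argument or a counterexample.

No. Counterexample: with s=1, p=0, Expression 1 = 1 but Expression 2 = 0.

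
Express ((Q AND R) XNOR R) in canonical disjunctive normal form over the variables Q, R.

(NOT Q AND NOT R) OR (Q AND NOT R) OR (Q AND R)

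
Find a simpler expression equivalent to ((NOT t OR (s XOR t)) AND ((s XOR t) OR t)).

By distribution ((E OR v) AND (E OR NOT v) = E):
= (s XOR t)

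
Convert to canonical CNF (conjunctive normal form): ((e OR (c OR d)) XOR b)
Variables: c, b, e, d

(c OR b OR e OR d) AND (c OR NOT b OR e OR NOT d) AND (c OR NOT b OR NOT e OR d) AND (c OR NOT b OR NOT e OR NOT d) AND (NOT c OR NOT b OR e OR d) AND (NOT c OR NOT b OR e OR NOT d) AND (NOT c OR NOT b OR NOT e OR d) AND (NOT c OR NOT b OR NOT e OR NOT d)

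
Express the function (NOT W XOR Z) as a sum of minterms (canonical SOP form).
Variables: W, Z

Σm(0, 3) = (NOT W AND NOT Z) OR (W AND Z)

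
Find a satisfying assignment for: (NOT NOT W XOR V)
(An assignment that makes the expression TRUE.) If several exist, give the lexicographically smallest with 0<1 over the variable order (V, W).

V=0, W=1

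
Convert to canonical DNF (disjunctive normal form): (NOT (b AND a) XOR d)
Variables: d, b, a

(NOT d AND NOT b AND NOT a) OR (NOT d AND NOT b AND a) OR (NOT d AND b AND NOT a) OR (d AND b AND a)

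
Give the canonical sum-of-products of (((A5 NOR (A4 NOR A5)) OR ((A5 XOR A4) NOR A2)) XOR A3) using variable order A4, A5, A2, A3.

Σm(0, 3, 5, 7, 8, 10, 12, 15) = (NOT A4 AND NOT A5 AND NOT A2 AND NOT A3) OR (NOT A4 AND NOT A5 AND A2 AND A3) OR (NOT A4 AND A5 AND NOT A2 AND A3) OR (NOT A4 AND A5 AND A2 AND A3) OR (A4 AND NOT A5 AND NOT A2 AND NOT A3) OR (A4 AND NOT A5 AND A2 AND NOT A3) OR (A4 AND A5 AND NOT A2 AND NOT A3) OR (A4 AND A5 AND A2 AND A3)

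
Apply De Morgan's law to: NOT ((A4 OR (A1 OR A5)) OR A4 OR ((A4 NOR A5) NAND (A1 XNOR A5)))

NOT (A4 OR (A1 OR A5)) AND NOT A4 AND NOT ((A4 NOR A5) NAND (A1 XNOR A5))
De Morgan's: NOT(OR of terms) = AND of negations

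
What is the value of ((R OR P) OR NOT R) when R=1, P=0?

Substituting: ((1 OR 0) OR NOT 1)
= 1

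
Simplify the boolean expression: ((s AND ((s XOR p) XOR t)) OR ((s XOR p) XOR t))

By absorption (E OR (E AND v) = E):
= ((s XOR p) XOR t)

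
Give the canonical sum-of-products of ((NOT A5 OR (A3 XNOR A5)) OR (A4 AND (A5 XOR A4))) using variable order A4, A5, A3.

Σm(0, 1, 3, 4, 5, 7) = (NOT A4 AND NOT A5 AND NOT A3) OR (NOT A4 AND NOT A5 AND A3) OR (NOT A4 AND A5 AND A3) OR (A4 AND NOT A5 AND NOT A3) OR (A4 AND NOT A5 AND A3) OR (A4 AND A5 AND A3)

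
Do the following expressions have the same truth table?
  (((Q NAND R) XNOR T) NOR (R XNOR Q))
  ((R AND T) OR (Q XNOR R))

No. Counterexample: with R=0, T=0, Q=0, Expression 1 = 0 but Expression 2 = 1.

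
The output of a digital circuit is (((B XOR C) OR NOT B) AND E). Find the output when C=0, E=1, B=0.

Substituting: (((0 XOR 0) OR NOT 0) AND 1)
= 1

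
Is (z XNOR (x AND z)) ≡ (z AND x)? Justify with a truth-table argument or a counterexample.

No. Counterexample: with x=0, z=0, Expression 1 = 1 but Expression 2 = 0.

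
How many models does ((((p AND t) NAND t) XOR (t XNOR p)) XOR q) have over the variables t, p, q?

Satisfying assignments: (0,0,1), (0,1,0), (1,0,0), (1,1,0)
Count: 4 out of 8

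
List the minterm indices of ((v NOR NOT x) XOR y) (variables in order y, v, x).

Σm(1, 4, 6, 7) = (NOT y AND NOT v AND x) OR (y AND NOT v AND NOT x) OR (y AND v AND NOT x) OR (y AND v AND x)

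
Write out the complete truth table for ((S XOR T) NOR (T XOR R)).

T | S | R | Output
------------------
0 | 0 | 0 | 1
0 | 0 | 1 | 0
0 | 1 | 0 | 0
0 | 1 | 1 | 0
1 | 0 | 0 | 0
1 | 0 | 1 | 0
1 | 1 | 0 | 0
1 | 1 | 1 | 1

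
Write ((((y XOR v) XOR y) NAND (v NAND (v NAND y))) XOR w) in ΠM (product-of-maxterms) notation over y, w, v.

ΠM(2, 3, 5, 6) = (y OR NOT w OR v) AND (y OR NOT w OR NOT v) AND (NOT y OR w OR NOT v) AND (NOT y OR NOT w OR v)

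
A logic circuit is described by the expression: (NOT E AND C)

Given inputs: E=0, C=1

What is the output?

Substituting: (NOT 0 AND 1)
= 1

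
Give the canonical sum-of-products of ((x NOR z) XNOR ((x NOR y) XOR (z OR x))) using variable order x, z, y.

Σm(0, 2) = (NOT x AND NOT z AND NOT y) OR (NOT x AND z AND NOT y)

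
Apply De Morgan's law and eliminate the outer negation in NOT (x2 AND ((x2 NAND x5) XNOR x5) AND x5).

NOT x2 OR NOT ((x2 NAND x5) XNOR x5) OR NOT x5
De Morgan's: NOT(AND of terms) = OR of negations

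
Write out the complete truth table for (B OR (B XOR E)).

B | E | Output
--------------
0 | 0 | 0
0 | 1 | 1
1 | 0 | 1
1 | 1 | 1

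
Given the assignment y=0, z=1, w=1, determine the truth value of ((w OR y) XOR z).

Substituting: ((1 OR 0) XOR 1)
= 0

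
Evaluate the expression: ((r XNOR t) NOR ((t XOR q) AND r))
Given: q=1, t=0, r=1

Substituting: ((1 XNOR 0) NOR ((0 XOR 1) AND 1))
= 0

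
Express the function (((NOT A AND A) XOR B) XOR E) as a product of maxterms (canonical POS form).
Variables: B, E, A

ΠM(0, 1, 6, 7) = (B OR E OR A) AND (B OR E OR NOT A) AND (NOT B OR NOT E OR A) AND (NOT B OR NOT E OR NOT A)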